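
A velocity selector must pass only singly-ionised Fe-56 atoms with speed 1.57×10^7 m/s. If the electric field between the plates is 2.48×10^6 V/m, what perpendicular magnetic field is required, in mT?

B ≈ 158 mT

qE = qvB ⇒ B = E/v = (2.48×10^6) / (1.57×10^7) = 0.158 T.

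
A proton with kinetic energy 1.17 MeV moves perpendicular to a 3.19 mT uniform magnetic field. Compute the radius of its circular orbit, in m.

Convert the energy: K = 1.17 MeV = 1.87×10^-13 J.
v = √(2K/m) = √(2·1.87×10^-13/1.67×10^-27) = 1.50×10^7 m/s.
r = mv/(qB) = (1.67×10^-27)(1.50×10^7) / [(1×1.60×10^-19)(3.19×10^-3)] = 49.0 m.

r ≈ 49.0 m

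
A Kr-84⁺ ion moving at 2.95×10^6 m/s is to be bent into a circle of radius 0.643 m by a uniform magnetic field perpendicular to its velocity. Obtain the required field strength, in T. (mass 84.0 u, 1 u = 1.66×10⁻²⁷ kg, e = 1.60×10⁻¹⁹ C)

B ≈ 4.00 T

qvB = mv²/r gives B = mv/(qr).
B = (1.39×10^-25)(2.95×10^6) / [(1×1.60×10^-19)(0.643)] = 4.00 T.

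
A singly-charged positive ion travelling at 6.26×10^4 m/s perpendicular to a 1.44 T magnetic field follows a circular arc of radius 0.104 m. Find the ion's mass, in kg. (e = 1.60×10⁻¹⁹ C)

m ≈ 3.83×10^-25 kg

qvB = mv²/r ⇒ m = qBr/v.
m = (1×1.60×10^-19)(1.44)(0.104) / (6.26×10^4) = 3.83×10^-25 kg.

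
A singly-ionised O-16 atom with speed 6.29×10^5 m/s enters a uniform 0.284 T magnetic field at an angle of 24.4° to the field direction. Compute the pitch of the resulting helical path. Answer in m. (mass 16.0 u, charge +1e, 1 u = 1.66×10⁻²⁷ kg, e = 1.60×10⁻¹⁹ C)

The velocity component along B is v∥ = v cos24.4° = 5.73×10^5 m/s.
The cyclotron period T = 2πm/(qB) = 3.67×10^-6 s is set by m, q, B alone.
Pitch = v∥·T = (5.73×10^5)(3.67×10^-6) = 2.10 m.

pitch ≈ 2.10 m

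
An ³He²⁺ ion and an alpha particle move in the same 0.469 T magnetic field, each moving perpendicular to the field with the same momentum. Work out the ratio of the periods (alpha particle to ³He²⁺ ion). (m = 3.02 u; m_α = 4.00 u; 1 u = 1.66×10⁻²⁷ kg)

ratio ≈ 1.32

T = 2πm/(qB) is independent of speed, so T₂/T₁ = (m₂/q₂)/(m₁/q₁).
T_{alpha particle}/T_{³He²⁺ ion} = (6.64×10^-27/2e) / (5.01×10^-27/2e) = 1.32.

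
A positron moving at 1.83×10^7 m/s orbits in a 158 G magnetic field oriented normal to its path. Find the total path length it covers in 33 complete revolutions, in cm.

r = mv/(qB) = 6.59×10^-3 m, so one revolution covers 2πr = 0.0414 m.
In 33 revolutions: L = 33·2πr = 1.37 m.

L ≈ 137 cm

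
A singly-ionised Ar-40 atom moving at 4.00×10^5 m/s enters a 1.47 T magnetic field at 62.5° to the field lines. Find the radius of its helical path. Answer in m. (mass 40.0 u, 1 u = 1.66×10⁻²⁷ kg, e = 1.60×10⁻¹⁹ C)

r ≈ 0.100 m

Only the perpendicular component v⊥ = v sin62.5° = 3.55×10^5 m/s is bent by the field.
r = m v⊥ /(qB) = (6.64×10^-26)(3.55×10^5) / [(1×1.60×10^-19)(1.47)] = 0.100 m.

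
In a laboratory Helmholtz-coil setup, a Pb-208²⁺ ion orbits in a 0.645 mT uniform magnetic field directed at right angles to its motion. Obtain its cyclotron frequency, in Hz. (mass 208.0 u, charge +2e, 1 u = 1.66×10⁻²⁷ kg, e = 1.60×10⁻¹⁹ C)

f = qB/(2πm) = (2×1.60×10^-19)(6.45×10^-4) / [2π(3.45×10^-25)] = 95.1 Hz.

f ≈ 95.1 Hz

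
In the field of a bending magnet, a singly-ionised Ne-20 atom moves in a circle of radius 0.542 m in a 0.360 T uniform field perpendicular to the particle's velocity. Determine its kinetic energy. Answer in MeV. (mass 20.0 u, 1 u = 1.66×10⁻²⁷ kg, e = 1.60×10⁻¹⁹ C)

K ≈ 0.0917 MeV

v = qBr/m = (1×1.60×10^-19)(0.360)(0.542) / (3.32×10^-26) = 9.40×10^5 m/s.
K = ½mv² = 0.5·(3.32×10^-26)·(9.40×10^5)² = 1.47×10^-14 J = 0.0917 MeV.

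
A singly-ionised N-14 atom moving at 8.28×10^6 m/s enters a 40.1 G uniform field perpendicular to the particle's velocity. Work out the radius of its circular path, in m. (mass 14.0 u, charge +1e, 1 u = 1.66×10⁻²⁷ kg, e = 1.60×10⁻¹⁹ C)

The magnetic force provides the centripetal force: qvB = mv²/r, so r = mv/(qB).
r = (2.32×10^-26 kg)(8.28×10^6 m/s) / [(1×1.60×10^-19 C)(4.01×10^-3 T)] = 300 m.

r ≈ 300 m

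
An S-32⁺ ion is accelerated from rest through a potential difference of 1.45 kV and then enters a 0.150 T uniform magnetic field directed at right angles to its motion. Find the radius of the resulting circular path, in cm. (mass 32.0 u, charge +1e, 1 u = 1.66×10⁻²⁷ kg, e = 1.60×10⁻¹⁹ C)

r ≈ 20.7 cm

The kinetic energy gained is K = qV = (1×1.60×10^-19)(1450) = 2.32×10^-16 J.
v = √(2K/m) = 9.35×10^4 m/s.
r = mv/(qB) = (5.31×10^-26)(9.35×10^4) / [(1×1.60×10^-19)(0.150)] = 0.207 m.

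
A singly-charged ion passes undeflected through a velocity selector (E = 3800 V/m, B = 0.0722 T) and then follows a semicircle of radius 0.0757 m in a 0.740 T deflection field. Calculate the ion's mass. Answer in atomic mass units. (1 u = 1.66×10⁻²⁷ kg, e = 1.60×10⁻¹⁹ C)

m ≈ 103 u

v = E/B₁ = 5.26×10^4 m/s.
From r = mv/(qB₂), m = qB₂r/v = (1×1.60×10^-19)(0.740)(0.0757) / (5.26×10^4) = 1.70×10^-25 kg.
In atomic mass units: m = 1.70×10^-25 / 1.66×10^-27 = 103 u.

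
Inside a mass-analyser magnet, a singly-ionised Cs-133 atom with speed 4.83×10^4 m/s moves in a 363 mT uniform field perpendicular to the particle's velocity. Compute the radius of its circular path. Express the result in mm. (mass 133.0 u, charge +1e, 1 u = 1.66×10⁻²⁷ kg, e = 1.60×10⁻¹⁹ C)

r ≈ 184 mm

The magnetic force provides the centripetal force: qvB = mv²/r, so r = mv/(qB).
r = (2.21×10^-25 kg)(4.83×10^4 m/s) / [(1×1.60×10^-19 C)(0.363 T)] = 0.184 m.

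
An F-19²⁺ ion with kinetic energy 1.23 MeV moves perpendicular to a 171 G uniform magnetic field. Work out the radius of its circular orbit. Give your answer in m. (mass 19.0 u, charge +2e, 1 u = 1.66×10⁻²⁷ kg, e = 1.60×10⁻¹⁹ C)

r ≈ 20.4 m

Convert the energy: K = 1.23 MeV = 1.97×10^-13 J.
v = √(2K/m) = √(2·1.97×10^-13/3.15×10^-26) = 3.53×10^6 m/s.
r = mv/(qB) = (3.15×10^-26)(3.53×10^6) / [(2×1.60×10^-19)(0.0171)] = 20.4 m.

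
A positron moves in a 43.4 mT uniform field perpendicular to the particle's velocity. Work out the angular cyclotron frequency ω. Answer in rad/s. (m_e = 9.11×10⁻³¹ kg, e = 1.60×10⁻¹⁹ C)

ω ≈ 7.62×10^9 rad/s

ω = qB/m = (1×1.60×10^-19)(0.0434) / (9.11×10^-31) = 7.62×10^9 rad/s.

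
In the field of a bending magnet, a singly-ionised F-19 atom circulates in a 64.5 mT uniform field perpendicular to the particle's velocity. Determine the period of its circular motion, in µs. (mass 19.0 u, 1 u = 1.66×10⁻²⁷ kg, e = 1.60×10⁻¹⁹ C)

T ≈ 19.2 µs

The cyclotron period is independent of speed: T = 2πm/(qB).
T = 2π(3.15×10^-26) / [(1×1.60×10^-19)(0.0645)] = 1.92×10^-5 s.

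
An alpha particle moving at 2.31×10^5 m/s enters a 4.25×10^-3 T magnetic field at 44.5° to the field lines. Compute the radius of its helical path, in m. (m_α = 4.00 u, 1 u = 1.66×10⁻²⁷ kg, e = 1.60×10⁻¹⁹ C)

Only the perpendicular component v⊥ = v sin44.5° = 1.62×10^5 m/s is bent by the field.
r = m v⊥ /(qB) = (6.64×10^-27)(1.62×10^5) / [(2×1.60×10^-19)(4.25×10^-3)] = 0.791 m.

r ≈ 0.791 m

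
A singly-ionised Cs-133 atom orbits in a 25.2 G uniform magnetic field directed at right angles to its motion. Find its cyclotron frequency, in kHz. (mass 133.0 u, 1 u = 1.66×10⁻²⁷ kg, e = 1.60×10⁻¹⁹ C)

f ≈ 0.291 kHz

f = qB/(2πm) = (1×1.60×10^-19)(2.52×10^-3) / [2π(2.21×10^-25)] = 291 Hz.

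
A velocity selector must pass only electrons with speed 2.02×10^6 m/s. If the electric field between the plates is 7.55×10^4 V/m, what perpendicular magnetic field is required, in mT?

qE = qvB ⇒ B = E/v = (7.55×10^4) / (2.02×10^6) = 0.0374 T.

B ≈ 37.4 mT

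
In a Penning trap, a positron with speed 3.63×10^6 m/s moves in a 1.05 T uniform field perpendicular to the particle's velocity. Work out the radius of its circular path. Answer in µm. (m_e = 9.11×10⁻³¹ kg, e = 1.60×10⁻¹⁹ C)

r ≈ 19.7 µm

The magnetic force provides the centripetal force: qvB = mv²/r, so r = mv/(qB).
r = (9.11×10^-31 kg)(3.63×10^6 m/s) / [(1×1.60×10^-19 C)(1.05 T)] = 1.97×10^-5 m.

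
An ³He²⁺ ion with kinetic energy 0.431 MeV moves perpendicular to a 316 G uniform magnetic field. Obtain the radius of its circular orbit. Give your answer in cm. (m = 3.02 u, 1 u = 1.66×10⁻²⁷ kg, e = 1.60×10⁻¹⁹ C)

r ≈ 260 cm

Convert the energy: K = 0.431 MeV = 6.90×10^-14 J.
v = √(2K/m) = √(2·6.90×10^-14/5.01×10^-27) = 5.25×10^6 m/s.
r = mv/(qB) = (5.01×10^-27)(5.25×10^6) / [(2×1.60×10^-19)(0.0316)] = 2.60 m.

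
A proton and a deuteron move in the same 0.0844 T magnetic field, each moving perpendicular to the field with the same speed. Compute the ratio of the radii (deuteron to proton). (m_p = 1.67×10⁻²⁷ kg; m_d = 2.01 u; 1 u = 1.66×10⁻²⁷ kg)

ratio ≈ 2.00

r = mv/(qB) ⇒ at equal v, r ∝ m/q.
r_{deuteron}/r_{proton} = 2.00.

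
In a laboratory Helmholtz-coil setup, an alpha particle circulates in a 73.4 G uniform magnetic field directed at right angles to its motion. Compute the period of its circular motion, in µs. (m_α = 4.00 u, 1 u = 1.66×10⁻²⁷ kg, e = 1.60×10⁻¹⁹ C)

T ≈ 17.8 µs

The cyclotron period is independent of speed: T = 2πm/(qB).
T = 2π(6.64×10^-27) / [(2×1.60×10^-19)(7.34×10^-3)] = 1.78×10^-5 s.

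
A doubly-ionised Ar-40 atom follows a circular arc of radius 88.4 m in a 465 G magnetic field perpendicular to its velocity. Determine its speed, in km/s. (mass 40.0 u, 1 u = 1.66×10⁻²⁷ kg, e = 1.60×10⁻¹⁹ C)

From qvB = mv²/r, v = qBr/m.
v = (2×1.60×10^-19)(0.0465)(88.4) / (6.64×10^-26) = 1.98×10^7 m/s.

v ≈ 19800 km/s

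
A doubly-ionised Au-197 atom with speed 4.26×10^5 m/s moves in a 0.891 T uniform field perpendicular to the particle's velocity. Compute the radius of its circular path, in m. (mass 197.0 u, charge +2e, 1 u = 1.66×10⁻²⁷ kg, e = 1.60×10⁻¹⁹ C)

r ≈ 0.489 m

The magnetic force provides the centripetal force: qvB = mv²/r, so r = mv/(qB).
r = (3.27×10^-25 kg)(4.26×10^5 m/s) / [(2×1.60×10^-19 C)(0.891 T)] = 0.489 m.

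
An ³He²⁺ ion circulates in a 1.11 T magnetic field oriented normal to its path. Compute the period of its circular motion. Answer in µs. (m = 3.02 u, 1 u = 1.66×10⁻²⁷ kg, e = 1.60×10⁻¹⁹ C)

The cyclotron period is independent of speed: T = 2πm/(qB).
T = 2π(5.01×10^-27) / [(2×1.60×10^-19)(1.11)] = 8.87×10^-8 s.

T ≈ 0.0887 µs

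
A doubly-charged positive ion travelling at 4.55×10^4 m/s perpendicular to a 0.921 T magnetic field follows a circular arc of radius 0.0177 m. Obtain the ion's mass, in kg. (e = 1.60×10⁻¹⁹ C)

qvB = mv²/r ⇒ m = qBr/v.
m = (2×1.60×10^-19)(0.921)(0.0177) / (4.55×10^4) = 1.15×10^-25 kg.

m ≈ 1.15×10^-25 kg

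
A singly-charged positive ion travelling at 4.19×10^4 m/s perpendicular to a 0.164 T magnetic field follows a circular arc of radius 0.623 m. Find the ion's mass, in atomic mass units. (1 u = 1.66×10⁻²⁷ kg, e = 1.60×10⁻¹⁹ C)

qvB = mv²/r ⇒ m = qBr/v.
m = (1×1.60×10^-19)(0.164)(0.623) / (4.19×10^4) = 3.90×10^-25 kg = 235 u.

m ≈ 235 u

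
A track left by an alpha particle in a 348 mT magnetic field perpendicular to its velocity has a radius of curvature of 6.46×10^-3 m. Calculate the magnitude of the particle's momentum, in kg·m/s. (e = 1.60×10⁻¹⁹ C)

Since qvB = mv²/r, the momentum p = mv = qBr.
p = (2×1.60×10^-19)(0.348)(6.46×10^-3) = 7.19×10^-22 kg·m/s.

p ≈ 7.19×10^-22 kg·m/s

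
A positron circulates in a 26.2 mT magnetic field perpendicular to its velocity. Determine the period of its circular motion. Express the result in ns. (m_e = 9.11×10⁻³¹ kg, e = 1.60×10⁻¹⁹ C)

T ≈ 1.37 ns

The cyclotron period is independent of speed: T = 2πm/(qB).
T = 2π(9.11×10^-31) / [(1×1.60×10^-19)(0.0262)] = 1.37×10^-9 s.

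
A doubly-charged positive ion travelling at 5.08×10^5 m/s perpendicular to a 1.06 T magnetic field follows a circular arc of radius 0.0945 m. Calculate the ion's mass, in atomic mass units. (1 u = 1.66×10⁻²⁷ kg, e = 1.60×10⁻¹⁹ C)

qvB = mv²/r ⇒ m = qBr/v.
m = (2×1.60×10^-19)(1.06)(0.0945) / (5.08×10^5) = 6.31×10^-26 kg = 38.0 u.

m ≈ 38.0 u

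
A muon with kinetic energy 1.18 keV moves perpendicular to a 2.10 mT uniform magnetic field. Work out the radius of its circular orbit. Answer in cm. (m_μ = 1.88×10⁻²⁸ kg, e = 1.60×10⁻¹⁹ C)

r ≈ 79.3 cm

Convert the energy: K = 1.18 keV = 1.89×10^-16 J.
v = √(2K/m) = √(2·1.89×10^-16/1.88×10^-28) = 1.42×10^6 m/s.
r = mv/(qB) = (1.88×10^-28)(1.42×10^6) / [(1×1.60×10^-19)(2.10×10^-3)] = 0.793 m.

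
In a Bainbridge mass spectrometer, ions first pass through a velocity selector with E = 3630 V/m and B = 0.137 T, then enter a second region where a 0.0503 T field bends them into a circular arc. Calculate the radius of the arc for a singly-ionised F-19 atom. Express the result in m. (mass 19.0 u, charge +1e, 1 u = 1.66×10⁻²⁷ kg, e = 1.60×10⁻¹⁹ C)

r ≈ 0.104 m

The selector passes v = E/B = 3630/0.137 = 2.65×10^4 m/s.
In the deflection region, r = mv/(qB₂) = (3.15×10^-26)(2.65×10^4) / [(1×1.60×10^-19)(0.0503)] = 0.104 m.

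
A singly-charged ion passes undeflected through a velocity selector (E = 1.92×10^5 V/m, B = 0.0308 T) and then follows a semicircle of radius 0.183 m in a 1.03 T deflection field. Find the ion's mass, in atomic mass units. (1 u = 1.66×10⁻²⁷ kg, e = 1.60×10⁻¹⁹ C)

v = E/B₁ = 6.23×10^6 m/s.
From r = mv/(qB₂), m = qB₂r/v = (1×1.60×10^-19)(1.03)(0.183) / (6.23×10^6) = 4.84×10^-27 kg.
In atomic mass units: m = 4.84×10^-27 / 1.66×10^-27 = 2.91 u.

m ≈ 2.91 u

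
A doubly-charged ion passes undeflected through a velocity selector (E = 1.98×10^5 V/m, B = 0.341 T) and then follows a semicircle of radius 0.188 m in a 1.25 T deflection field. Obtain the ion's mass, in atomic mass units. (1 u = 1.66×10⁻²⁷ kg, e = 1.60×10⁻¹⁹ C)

v = E/B₁ = 5.81×10^5 m/s.
From r = mv/(qB₂), m = qB₂r/v = (2×1.60×10^-19)(1.25)(0.188) / (5.81×10^5) = 1.30×10^-25 kg.
In atomic mass units: m = 1.30×10^-25 / 1.66×10^-27 = 78.0 u.

m ≈ 78.0 u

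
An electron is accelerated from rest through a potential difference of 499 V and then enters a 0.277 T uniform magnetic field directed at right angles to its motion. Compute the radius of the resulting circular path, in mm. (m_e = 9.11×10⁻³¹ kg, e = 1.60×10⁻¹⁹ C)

r ≈ 0.272 mm

The kinetic energy gained is K = qV = (1×1.60×10^-19)(499) = 7.98×10^-17 J.
v = √(2K/m) = 1.32×10^7 m/s.
r = mv/(qB) = (9.11×10^-31)(1.32×10^7) / [(1×1.60×10^-19)(0.277)] = 2.72×10^-4 m.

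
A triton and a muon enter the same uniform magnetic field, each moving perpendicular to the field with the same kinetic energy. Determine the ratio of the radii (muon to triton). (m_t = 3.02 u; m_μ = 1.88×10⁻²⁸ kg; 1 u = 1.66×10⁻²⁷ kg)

ratio ≈ 0.194

r = √(2mK)/(qB) ⇒ at equal K, r ∝ √m/q.
r_{muon}/r_{triton} = 0.194.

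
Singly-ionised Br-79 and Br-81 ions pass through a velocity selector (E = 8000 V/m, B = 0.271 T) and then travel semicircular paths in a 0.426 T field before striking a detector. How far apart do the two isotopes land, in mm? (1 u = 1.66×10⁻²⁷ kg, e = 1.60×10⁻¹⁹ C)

Δd ≈ 2.88 mm

Both emerge at v = E/B₁ = 2.95×10^4 m/s.
r = mv/(qB₂), so r₁ = 0.05680 m and r₂ = 0.05824 m, giving Δr = 1.44×10^-3 m.
After a semicircle each ion lands a diameter 2r from the entry slit, so the separation is 2Δr = 2.88×10^-3 m.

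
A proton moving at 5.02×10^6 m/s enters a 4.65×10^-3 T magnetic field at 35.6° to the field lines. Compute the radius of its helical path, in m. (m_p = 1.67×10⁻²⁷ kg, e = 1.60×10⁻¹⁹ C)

Only the perpendicular component v⊥ = v sin35.6° = 2.92×10^6 m/s is bent by the field.
r = m v⊥ /(qB) = (1.67×10^-27)(2.92×10^6) / [(1×1.60×10^-19)(4.65×10^-3)] = 6.56 m.

r ≈ 6.56 m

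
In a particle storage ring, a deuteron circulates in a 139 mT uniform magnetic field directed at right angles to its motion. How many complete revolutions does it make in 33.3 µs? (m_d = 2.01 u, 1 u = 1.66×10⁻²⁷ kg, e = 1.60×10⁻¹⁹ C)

T = 2πm/(qB) = 2π(3.3366×10^-27) / [(1×1.60×10^-19)(0.139)] = 9.4265×10^-7 s.
N = t/T = 3.33×10^-5 / 9.4265×10^-7 ≈ 35.33, so 35 complete revolutions.

N = 35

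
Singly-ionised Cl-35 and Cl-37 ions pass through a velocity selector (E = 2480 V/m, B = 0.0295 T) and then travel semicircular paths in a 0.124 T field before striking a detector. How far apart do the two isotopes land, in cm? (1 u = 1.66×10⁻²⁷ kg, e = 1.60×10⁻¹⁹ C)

Δd ≈ 2.81 cm

Both emerge at v = E/B₁ = 8.41×10^4 m/s.
r = mv/(qB₂), so r₁ = 0.2462 m and r₂ = 0.2603 m, giving Δr = 0.0141 m.
After a semicircle each ion lands a diameter 2r from the entry slit, so the separation is 2Δr = 0.0281 m.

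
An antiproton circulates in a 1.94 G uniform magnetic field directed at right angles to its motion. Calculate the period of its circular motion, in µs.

T ≈ 338 µs

The cyclotron period is independent of speed: T = 2πm/(qB).
T = 2π(1.67×10^-27) / [(1×1.60×10^-19)(1.94×10^-4)] = 3.38×10^-4 s.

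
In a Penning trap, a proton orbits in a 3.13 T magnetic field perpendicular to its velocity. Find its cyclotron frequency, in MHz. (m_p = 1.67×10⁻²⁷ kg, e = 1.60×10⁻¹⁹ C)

f = qB/(2πm) = (1×1.60×10^-19)(3.13) / [2π(1.67×10^-27)] = 4.77×10^7 Hz.

f ≈ 47.7 MHz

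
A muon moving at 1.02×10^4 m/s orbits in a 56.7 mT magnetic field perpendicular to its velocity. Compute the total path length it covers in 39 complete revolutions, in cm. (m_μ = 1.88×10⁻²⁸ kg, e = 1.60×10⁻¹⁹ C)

L ≈ 5.18 cm

r = mv/(qB) = 2.11×10^-4 m, so one revolution covers 2πr = 1.33×10^-3 m.
In 39 revolutions: L = 39·2πr = 0.0518 m.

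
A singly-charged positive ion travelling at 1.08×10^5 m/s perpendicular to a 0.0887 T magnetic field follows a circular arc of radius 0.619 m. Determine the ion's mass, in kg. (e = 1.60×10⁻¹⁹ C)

qvB = mv²/r ⇒ m = qBr/v.
m = (1×1.60×10^-19)(0.0887)(0.619) / (1.08×10^5) = 8.13×10^-26 kg.

m ≈ 8.13×10^-26 kg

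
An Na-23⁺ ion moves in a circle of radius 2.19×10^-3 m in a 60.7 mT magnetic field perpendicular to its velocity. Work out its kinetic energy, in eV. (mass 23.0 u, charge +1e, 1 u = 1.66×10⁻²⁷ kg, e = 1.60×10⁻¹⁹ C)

v = qBr/m = (1×1.60×10^-19)(0.0607)(2.19×10^-3) / (3.82×10^-26) = 557 m/s.
K = ½mv² = 0.5·(3.82×10^-26)·(557)² = 5.92×10^-21 J = 0.0370 eV.

K ≈ 0.0370 eV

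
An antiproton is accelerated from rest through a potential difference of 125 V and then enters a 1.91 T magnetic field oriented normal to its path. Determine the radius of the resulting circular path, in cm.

r ≈ 0.0846 cm

The kinetic energy gained is K = qV = (1×1.60×10^-19)(125) = 2.00×10^-17 J.
v = √(2K/m) = 1.55×10^5 m/s.
r = mv/(qB) = (1.67×10^-27)(1.55×10^5) / [(1×1.60×10^-19)(1.91)] = 8.46×10^-4 m.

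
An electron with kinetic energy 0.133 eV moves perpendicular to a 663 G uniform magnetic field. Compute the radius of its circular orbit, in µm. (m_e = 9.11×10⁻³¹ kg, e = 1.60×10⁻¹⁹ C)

r ≈ 18.6 µm

Convert the energy: K = 0.133 eV = 2.13×10^-20 J.
v = √(2K/m) = √(2·2.13×10^-20/9.11×10^-31) = 2.16×10^5 m/s.
r = mv/(qB) = (9.11×10^-31)(2.16×10^5) / [(1×1.60×10^-19)(0.0663)] = 1.86×10^-5 m.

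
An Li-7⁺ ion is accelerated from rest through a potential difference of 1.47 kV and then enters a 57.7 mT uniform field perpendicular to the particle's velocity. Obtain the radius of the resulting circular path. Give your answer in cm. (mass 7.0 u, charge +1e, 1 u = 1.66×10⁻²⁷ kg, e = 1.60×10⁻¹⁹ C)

The kinetic energy gained is K = qV = (1×1.60×10^-19)(1470) = 2.35×10^-16 J.
v = √(2K/m) = 2.01×10^5 m/s.
r = mv/(qB) = (1.16×10^-26)(2.01×10^5) / [(1×1.60×10^-19)(0.0577)] = 0.253 m.

r ≈ 25.3 cm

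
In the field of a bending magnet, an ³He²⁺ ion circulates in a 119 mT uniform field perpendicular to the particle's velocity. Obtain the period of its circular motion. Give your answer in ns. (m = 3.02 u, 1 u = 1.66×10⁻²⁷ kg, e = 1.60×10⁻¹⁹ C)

The cyclotron period is independent of speed: T = 2πm/(qB).
T = 2π(5.01×10^-27) / [(2×1.60×10^-19)(0.119)] = 8.27×10^-7 s.

T ≈ 827 ns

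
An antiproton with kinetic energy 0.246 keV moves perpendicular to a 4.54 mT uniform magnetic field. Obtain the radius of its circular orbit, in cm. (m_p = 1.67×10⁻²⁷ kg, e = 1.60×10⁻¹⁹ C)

Convert the energy: K = 0.246 keV = 3.94×10^-17 J.
v = √(2K/m) = √(2·3.94×10^-17/1.67×10^-27) = 2.17×10^5 m/s.
r = mv/(qB) = (1.67×10^-27)(2.17×10^5) / [(1×1.60×10^-19)(4.54×10^-3)] = 0.499 m.

r ≈ 49.9 cm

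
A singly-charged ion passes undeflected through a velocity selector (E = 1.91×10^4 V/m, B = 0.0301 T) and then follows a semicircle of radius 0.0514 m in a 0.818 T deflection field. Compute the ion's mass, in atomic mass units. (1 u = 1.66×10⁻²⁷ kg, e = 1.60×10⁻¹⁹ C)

v = E/B₁ = 6.35×10^5 m/s.
From r = mv/(qB₂), m = qB₂r/v = (1×1.60×10^-19)(0.818)(0.0514) / (6.35×10^5) = 1.06×10^-26 kg.
In atomic mass units: m = 1.06×10^-26 / 1.66×10^-27 = 6.39 u.

m ≈ 6.39 u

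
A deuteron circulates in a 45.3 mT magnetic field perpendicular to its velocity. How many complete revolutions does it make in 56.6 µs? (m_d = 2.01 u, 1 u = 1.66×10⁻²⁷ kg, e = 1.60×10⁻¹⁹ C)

T = 2πm/(qB) = 2π(3.3366×10^-27) / [(1×1.60×10^-19)(0.0453)] = 2.8924×10^-6 s.
N = t/T = 5.66×10^-5 / 2.8924×10^-6 ≈ 19.57, so 19 complete revolutions.

N = 19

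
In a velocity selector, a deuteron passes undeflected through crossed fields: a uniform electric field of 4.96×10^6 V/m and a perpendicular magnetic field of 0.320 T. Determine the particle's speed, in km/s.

v ≈ 15500 km/s

For zero net force, qE = qvB, so v = E/B.
v = (4.96×10^6) / (0.320) = 1.55×10^7 m/s.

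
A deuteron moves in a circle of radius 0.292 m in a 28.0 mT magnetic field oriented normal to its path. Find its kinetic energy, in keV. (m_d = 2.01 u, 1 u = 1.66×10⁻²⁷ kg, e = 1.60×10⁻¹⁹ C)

v = qBr/m = (1×1.60×10^-19)(0.0280)(0.292) / (3.34×10^-27) = 3.92×10^5 m/s.
K = ½mv² = 0.5·(3.34×10^-27)·(3.92×10^5)² = 2.56×10^-16 J = 1.60 keV.

K ≈ 1.60 keV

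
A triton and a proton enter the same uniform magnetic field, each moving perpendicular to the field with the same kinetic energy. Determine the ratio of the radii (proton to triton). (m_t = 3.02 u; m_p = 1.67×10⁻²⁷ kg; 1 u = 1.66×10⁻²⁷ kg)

r = √(2mK)/(qB) ⇒ at equal K, r ∝ √m/q.
r_{proton}/r_{triton} = 0.577.

ratio ≈ 0.577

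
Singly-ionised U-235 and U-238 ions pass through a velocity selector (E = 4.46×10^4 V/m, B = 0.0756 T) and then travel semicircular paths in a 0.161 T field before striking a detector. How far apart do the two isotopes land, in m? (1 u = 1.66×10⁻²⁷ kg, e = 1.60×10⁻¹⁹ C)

Δd ≈ 0.228 m

Both emerge at v = E/B₁ = 5.90×10^5 m/s.
r = mv/(qB₂), so r₁ = 8.934 m and r₂ = 9.048 m, giving Δr = 0.114 m.
After a semicircle each ion lands a diameter 2r from the entry slit, so the separation is 2Δr = 0.228 m.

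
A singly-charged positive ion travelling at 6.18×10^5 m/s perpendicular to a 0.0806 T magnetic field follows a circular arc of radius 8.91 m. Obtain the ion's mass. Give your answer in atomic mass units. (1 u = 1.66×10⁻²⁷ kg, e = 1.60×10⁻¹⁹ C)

m ≈ 112 u

qvB = mv²/r ⇒ m = qBr/v.
m = (1×1.60×10^-19)(0.0806)(8.91) / (6.18×10^5) = 1.86×10^-25 kg = 112 u.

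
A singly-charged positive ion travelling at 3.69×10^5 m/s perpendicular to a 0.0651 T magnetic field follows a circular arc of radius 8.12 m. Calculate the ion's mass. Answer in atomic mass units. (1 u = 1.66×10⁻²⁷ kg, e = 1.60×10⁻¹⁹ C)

qvB = mv²/r ⇒ m = qBr/v.
m = (1×1.60×10^-19)(0.0651)(8.12) / (3.69×10^5) = 2.29×10^-25 kg = 138 u.

m ≈ 138 u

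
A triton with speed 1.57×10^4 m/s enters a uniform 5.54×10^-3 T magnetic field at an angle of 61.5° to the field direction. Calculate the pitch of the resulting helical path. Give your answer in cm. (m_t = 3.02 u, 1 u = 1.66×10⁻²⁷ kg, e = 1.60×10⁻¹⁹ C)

The velocity component along B is v∥ = v cos61.5° = 7490 m/s.
The cyclotron period T = 2πm/(qB) = 3.55×10^-5 s is set by m, q, B alone.
Pitch = v∥·T = (7490)(3.55×10^-5) = 0.266 m.

pitch ≈ 26.6 cm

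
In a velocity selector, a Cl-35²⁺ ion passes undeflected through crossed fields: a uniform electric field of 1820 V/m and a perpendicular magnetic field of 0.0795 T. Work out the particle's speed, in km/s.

v ≈ 22.9 km/s

For zero net force, qE = qvB, so v = E/B.
v = (1820) / (0.0795) = 2.29×10^4 m/s.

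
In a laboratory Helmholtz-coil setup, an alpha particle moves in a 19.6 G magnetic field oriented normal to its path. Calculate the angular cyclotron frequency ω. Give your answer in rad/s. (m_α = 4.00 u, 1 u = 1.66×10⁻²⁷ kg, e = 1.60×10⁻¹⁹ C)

ω = qB/m = (2×1.60×10^-19)(1.96×10^-3) / (6.64×10^-27) = 9.45×10^4 rad/s.

ω ≈ 9.45×10^4 rad/s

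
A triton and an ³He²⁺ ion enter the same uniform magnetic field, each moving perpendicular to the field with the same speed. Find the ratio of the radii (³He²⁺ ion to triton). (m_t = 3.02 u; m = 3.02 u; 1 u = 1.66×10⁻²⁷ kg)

ratio ≈ 0.500

r = mv/(qB) ⇒ at equal v, r ∝ m/q.
r_{³He²⁺ ion}/r_{triton} = 0.500.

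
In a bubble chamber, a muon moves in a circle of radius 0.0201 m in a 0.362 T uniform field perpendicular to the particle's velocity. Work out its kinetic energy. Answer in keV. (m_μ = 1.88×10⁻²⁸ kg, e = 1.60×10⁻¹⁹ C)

v = qBr/m = (1×1.60×10^-19)(0.362)(0.0201) / (1.88×10^-28) = 6.19×10^6 m/s.
K = ½mv² = 0.5·(1.88×10^-28)·(6.19×10^6)² = 3.60×10^-15 J = 22.5 keV.

K ≈ 22.5 keV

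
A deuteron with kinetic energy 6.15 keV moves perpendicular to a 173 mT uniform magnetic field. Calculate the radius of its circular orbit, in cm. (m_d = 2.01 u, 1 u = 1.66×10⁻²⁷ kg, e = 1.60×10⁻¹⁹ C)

r ≈ 9.26 cm

Convert the energy: K = 6.15 keV = 9.84×10^-16 J.
v = √(2K/m) = √(2·9.84×10^-16/3.34×10^-27) = 7.68×10^5 m/s.
r = mv/(qB) = (3.34×10^-27)(7.68×10^5) / [(1×1.60×10^-19)(0.173)] = 0.0926 m.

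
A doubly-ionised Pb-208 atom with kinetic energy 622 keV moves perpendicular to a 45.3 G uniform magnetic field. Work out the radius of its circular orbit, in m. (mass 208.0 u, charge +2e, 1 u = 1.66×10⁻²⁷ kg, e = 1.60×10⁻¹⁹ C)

Convert the energy: K = 622 keV = 9.95×10^-14 J.
v = √(2K/m) = √(2·9.95×10^-14/3.45×10^-25) = 7.59×10^5 m/s.
r = mv/(qB) = (3.45×10^-25)(7.59×10^5) / [(2×1.60×10^-19)(4.53×10^-3)] = 181 m.

r ≈ 181 m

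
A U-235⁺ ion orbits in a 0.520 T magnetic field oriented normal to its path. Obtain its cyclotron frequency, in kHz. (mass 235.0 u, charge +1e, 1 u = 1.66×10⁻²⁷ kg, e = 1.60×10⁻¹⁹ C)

f = qB/(2πm) = (1×1.60×10^-19)(0.520) / [2π(3.90×10^-25)] = 3.39×10^4 Hz.

f ≈ 33.9 kHz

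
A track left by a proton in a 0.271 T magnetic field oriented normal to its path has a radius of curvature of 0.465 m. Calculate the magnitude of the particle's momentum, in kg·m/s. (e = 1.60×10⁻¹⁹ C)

Since qvB = mv²/r, the momentum p = mv = qBr.
p = (1×1.60×10^-19)(0.271)(0.465) = 2.02×10^-20 kg·m/s.

p ≈ 2.02×10^-20 kg·m/s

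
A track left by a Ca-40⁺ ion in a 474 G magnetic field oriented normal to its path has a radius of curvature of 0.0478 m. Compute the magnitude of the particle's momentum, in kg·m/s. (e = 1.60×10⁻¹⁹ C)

p ≈ 3.63×10^-22 kg·m/s

Since qvB = mv²/r, the momentum p = mv = qBr.
p = (1×1.60×10^-19)(0.0474)(0.0478) = 3.63×10^-22 kg·m/s.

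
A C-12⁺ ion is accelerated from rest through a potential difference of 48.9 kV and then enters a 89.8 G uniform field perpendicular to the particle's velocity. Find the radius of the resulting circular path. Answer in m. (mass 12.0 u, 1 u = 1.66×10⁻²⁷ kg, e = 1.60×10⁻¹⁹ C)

r ≈ 12.3 m

The kinetic energy gained is K = qV = (1×1.60×10^-19)(4.89×10^4) = 7.82×10^-15 J.
v = √(2K/m) = 8.86×10^5 m/s.
r = mv/(qB) = (1.99×10^-26)(8.86×10^5) / [(1×1.60×10^-19)(8.98×10^-3)] = 12.3 m.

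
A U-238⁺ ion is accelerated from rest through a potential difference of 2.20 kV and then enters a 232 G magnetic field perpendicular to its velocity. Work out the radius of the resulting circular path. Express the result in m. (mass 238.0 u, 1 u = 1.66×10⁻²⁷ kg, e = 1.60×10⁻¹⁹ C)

r ≈ 4.49 m

The kinetic energy gained is K = qV = (1×1.60×10^-19)(2200) = 3.52×10^-16 J.
v = √(2K/m) = 4.22×10^4 m/s.
r = mv/(qB) = (3.95×10^-25)(4.22×10^4) / [(1×1.60×10^-19)(0.0232)] = 4.49 m.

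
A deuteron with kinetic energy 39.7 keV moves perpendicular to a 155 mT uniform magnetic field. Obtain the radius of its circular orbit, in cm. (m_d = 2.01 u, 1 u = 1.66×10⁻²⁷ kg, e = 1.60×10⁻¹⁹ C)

Convert the energy: K = 39.7 keV = 6.35×10^-15 J.
v = √(2K/m) = √(2·6.35×10^-15/3.34×10^-27) = 1.95×10^6 m/s.
r = mv/(qB) = (3.34×10^-27)(1.95×10^6) / [(1×1.60×10^-19)(0.155)] = 0.263 m.

r ≈ 26.3 cm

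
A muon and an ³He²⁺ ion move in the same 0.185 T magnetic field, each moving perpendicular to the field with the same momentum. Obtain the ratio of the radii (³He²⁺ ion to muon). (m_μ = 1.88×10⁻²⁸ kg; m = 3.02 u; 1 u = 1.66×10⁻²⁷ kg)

r = p/(qB) ⇒ at equal p, r ∝ 1/q.
r_{³He²⁺ ion}/r_{muon} = 0.500.

ratio ≈ 0.500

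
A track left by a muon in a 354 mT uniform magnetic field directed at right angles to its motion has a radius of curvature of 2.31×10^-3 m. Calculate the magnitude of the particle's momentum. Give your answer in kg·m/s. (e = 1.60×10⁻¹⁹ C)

p ≈ 1.31×10^-22 kg·m/s

Since qvB = mv²/r, the momentum p = mv = qBr.
p = (1×1.60×10^-19)(0.354)(2.31×10^-3) = 1.31×10^-22 kg·m/s.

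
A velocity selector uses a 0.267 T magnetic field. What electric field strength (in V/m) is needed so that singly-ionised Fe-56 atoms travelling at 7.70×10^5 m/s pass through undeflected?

E ≈ 2.06×10^5 V/m

qE = qvB ⇒ E = vB = (7.70×10^5)(0.267) = 2.06×10^5 V/m.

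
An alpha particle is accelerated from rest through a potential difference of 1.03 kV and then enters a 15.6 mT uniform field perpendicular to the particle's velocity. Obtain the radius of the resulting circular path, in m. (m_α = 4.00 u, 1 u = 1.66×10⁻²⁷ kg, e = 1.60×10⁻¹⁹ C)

r ≈ 0.419 m

The kinetic energy gained is K = qV = (2×1.60×10^-19)(1030) = 3.30×10^-16 J.
v = √(2K/m) = 3.15×10^5 m/s.
r = mv/(qB) = (6.64×10^-27)(3.15×10^5) / [(2×1.60×10^-19)(0.0156)] = 0.419 m.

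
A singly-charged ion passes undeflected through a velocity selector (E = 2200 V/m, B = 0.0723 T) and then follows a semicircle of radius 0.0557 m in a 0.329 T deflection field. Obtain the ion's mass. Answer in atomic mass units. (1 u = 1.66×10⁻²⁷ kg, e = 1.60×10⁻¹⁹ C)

m ≈ 58.0 u

v = E/B₁ = 3.04×10^4 m/s.
From r = mv/(qB₂), m = qB₂r/v = (1×1.60×10^-19)(0.329)(0.0557) / (3.04×10^4) = 9.64×10^-26 kg.
In atomic mass units: m = 9.64×10^-26 / 1.66×10^-27 = 58.0 u.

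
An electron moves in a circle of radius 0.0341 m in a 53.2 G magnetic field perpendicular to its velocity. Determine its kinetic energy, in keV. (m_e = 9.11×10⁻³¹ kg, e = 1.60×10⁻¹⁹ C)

K ≈ 2.89 keV

v = qBr/m = (1×1.60×10^-19)(5.32×10^-3)(0.0341) / (9.11×10^-31) = 3.19×10^7 m/s.
K = ½mv² = 0.5·(9.11×10^-31)·(3.19×10^7)² = 4.62×10^-16 J = 2.89 keV.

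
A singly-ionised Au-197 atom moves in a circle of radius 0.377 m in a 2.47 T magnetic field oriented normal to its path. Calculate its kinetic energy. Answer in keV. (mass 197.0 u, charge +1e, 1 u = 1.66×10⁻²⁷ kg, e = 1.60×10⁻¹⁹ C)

v = qBr/m = (1×1.60×10^-19)(2.47)(0.377) / (3.27×10^-25) = 4.56×10^5 m/s.
K = ½mv² = 0.5·(3.27×10^-25)·(4.56×10^5)² = 3.39×10^-14 J = 212 keV.

K ≈ 212 keV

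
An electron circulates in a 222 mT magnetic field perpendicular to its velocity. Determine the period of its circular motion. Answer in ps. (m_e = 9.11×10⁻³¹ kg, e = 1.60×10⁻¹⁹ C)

The cyclotron period is independent of speed: T = 2πm/(qB).
T = 2π(9.11×10^-31) / [(1×1.60×10^-19)(0.222)] = 1.61×10^-10 s.

T ≈ 161 ps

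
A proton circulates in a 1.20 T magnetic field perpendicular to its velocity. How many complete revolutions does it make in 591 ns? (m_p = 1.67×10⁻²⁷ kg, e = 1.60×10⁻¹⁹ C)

N = 10

T = 2πm/(qB) = 2π(1.67×10^-27) / [(1×1.60×10^-19)(1.20)] = 5.4651×10^-8 s.
N = t/T = 5.91×10^-7 / 5.4651×10^-8 ≈ 10.81, so 10 complete revolutions.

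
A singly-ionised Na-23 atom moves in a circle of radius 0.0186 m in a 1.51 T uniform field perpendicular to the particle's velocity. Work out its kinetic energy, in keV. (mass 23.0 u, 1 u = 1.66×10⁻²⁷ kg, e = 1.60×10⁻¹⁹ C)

K ≈ 1.65 keV

v = qBr/m = (1×1.60×10^-19)(1.51)(0.0186) / (3.82×10^-26) = 1.18×10^5 m/s.
K = ½mv² = 0.5·(3.82×10^-26)·(1.18×10^5)² = 2.64×10^-16 J = 1.65 keV.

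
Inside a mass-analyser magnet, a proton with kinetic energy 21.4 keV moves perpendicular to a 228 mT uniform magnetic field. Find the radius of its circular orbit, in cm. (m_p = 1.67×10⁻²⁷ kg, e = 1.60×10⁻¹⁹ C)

r ≈ 9.27 cm

Convert the energy: K = 21.4 keV = 3.42×10^-15 J.
v = √(2K/m) = √(2·3.42×10^-15/1.67×10^-27) = 2.02×10^6 m/s.
r = mv/(qB) = (1.67×10^-27)(2.02×10^6) / [(1×1.60×10^-19)(0.228)] = 0.0927 m.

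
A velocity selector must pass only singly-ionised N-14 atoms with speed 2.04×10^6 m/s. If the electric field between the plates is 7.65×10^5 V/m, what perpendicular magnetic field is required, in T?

B ≈ 0.375 T

qE = qvB ⇒ B = E/v = (7.65×10^5) / (2.04×10^6) = 0.375 T.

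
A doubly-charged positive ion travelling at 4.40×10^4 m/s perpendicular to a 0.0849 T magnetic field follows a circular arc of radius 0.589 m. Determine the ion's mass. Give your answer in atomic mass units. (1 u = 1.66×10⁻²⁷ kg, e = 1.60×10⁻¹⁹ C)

qvB = mv²/r ⇒ m = qBr/v.
m = (2×1.60×10^-19)(0.0849)(0.589) / (4.40×10^4) = 3.64×10^-25 kg = 219 u.

m ≈ 219 u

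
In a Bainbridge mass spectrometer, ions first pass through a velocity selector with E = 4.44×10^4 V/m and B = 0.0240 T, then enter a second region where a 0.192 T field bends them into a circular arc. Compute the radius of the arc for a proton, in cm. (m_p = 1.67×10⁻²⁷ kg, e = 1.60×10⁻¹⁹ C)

r ≈ 10.1 cm

The selector passes v = E/B = 4.44×10^4/0.0240 = 1.85×10^6 m/s.
In the deflection region, r = mv/(qB₂) = (1.67×10^-27)(1.85×10^6) / [(1×1.60×10^-19)(0.192)] = 0.101 m.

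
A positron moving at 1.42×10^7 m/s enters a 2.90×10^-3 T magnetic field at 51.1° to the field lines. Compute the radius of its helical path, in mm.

Only the perpendicular component v⊥ = v sin51.1° = 1.11×10^7 m/s is bent by the field.
r = m v⊥ /(qB) = (9.11×10^-31)(1.11×10^7) / [(1×1.60×10^-19)(2.90×10^-3)] = 0.0217 m.

r ≈ 21.7 mm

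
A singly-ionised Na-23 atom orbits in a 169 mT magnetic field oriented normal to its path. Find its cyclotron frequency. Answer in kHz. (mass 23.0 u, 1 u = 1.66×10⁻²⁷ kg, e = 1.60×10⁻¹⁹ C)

f = qB/(2πm) = (1×1.60×10^-19)(0.169) / [2π(3.82×10^-26)] = 1.13×10^5 Hz.

f ≈ 113 kHz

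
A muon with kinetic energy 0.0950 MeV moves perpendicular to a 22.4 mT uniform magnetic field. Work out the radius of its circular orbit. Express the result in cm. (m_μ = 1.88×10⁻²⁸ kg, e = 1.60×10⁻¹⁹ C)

Convert the energy: K = 0.0950 MeV = 1.52×10^-14 J.
v = √(2K/m) = √(2·1.52×10^-14/1.88×10^-28) = 1.27×10^7 m/s.
r = mv/(qB) = (1.88×10^-28)(1.27×10^7) / [(1×1.60×10^-19)(0.0224)] = 0.667 m.

r ≈ 66.7 cm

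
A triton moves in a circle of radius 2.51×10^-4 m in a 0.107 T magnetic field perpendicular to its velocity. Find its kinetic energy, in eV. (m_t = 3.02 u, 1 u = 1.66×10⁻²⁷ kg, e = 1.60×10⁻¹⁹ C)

K ≈ 0.0115 eV

v = qBr/m = (1×1.60×10^-19)(0.107)(2.51×10^-4) / (5.01×10^-27) = 857 m/s.
K = ½mv² = 0.5·(5.01×10^-27)·(857)² = 1.84×10^-21 J = 0.0115 eV.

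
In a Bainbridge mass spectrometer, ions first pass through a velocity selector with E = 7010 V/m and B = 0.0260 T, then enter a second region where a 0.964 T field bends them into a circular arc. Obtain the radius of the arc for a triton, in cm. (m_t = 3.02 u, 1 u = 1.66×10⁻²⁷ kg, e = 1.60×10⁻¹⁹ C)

The selector passes v = E/B = 7010/0.0260 = 2.70×10^5 m/s.
In the deflection region, r = mv/(qB₂) = (5.01×10^-27)(2.70×10^5) / [(1×1.60×10^-19)(0.964)] = 8.76×10^-3 m.

r ≈ 0.876 cm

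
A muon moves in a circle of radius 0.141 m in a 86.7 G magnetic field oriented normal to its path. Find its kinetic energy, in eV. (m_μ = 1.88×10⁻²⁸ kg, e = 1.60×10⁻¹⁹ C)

K ≈ 636 eV

v = qBr/m = (1×1.60×10^-19)(8.67×10^-3)(0.141) / (1.88×10^-28) = 1.04×10^6 m/s.
K = ½mv² = 0.5·(1.88×10^-28)·(1.04×10^6)² = 1.02×10^-16 J = 636 eV.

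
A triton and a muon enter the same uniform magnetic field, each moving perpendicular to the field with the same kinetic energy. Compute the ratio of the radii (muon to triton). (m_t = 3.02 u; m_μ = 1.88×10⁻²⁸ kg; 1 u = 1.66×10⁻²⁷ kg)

ratio ≈ 0.194

r = √(2mK)/(qB) ⇒ at equal K, r ∝ √m/q.
r_{muon}/r_{triton} = 0.194.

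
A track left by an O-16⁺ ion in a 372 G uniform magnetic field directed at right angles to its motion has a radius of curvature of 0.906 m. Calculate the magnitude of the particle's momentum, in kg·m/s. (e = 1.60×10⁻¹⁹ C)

Since qvB = mv²/r, the momentum p = mv = qBr.
p = (1×1.60×10^-19)(0.0372)(0.906) = 5.39×10^-21 kg·m/s.

p ≈ 5.39×10^-21 kg·m/s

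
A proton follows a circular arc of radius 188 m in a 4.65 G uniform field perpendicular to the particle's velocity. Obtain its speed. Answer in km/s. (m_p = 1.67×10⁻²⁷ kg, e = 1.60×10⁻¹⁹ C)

v ≈ 8380 km/s

From qvB = mv²/r, v = qBr/m.
v = (1×1.60×10^-19)(4.65×10^-4)(188) / (1.67×10^-27) = 8.38×10^6 m/s.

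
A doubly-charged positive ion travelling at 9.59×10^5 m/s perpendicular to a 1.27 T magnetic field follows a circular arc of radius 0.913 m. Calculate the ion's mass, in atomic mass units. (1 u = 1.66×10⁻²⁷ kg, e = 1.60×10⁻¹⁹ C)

m ≈ 233 u

qvB = mv²/r ⇒ m = qBr/v.
m = (2×1.60×10^-19)(1.27)(0.913) / (9.59×10^5) = 3.87×10^-25 kg = 233 u.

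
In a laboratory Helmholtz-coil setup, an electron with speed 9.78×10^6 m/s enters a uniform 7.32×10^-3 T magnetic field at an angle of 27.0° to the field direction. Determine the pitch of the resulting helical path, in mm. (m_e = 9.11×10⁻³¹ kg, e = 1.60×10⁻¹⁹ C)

pitch ≈ 42.6 mm

The velocity component along B is v∥ = v cos27.0° = 8.71×10^6 m/s.
The cyclotron period T = 2πm/(qB) = 4.89×10^-9 s is set by m, q, B alone.
Pitch = v∥·T = (8.71×10^6)(4.89×10^-9) = 0.0426 m.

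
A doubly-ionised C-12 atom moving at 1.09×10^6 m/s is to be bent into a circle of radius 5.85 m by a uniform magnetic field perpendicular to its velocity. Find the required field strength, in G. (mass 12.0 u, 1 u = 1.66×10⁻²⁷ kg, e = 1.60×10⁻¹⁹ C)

qvB = mv²/r gives B = mv/(qr).
B = (1.99×10^-26)(1.09×10^6) / [(2×1.60×10^-19)(5.85)] = 0.0116 T.

B ≈ 116 G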